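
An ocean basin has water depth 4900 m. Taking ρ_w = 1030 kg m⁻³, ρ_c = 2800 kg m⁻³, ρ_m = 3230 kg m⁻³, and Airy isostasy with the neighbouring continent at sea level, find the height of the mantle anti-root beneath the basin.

Balancing pressure at the compensation depth: replacing crust with seawater at the top is compensated by replacing crust with mantle at the base: d (ρ_c − ρ_w) = a (ρ_m − ρ_c).
a = d (ρ_c − ρ_w)/(ρ_m − ρ_c) = 4900 m × 1770/430 = 20200 m.

20200 m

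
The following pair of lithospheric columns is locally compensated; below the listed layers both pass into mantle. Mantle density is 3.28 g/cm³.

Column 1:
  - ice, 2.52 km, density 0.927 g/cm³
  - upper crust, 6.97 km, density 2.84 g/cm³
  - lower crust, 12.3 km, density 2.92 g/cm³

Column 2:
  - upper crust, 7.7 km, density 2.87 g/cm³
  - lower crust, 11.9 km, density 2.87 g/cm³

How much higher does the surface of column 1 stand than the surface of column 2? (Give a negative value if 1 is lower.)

For any compensation level in the mantle, the mantle terms cancel and isostasy reduces to e = (Σt_1 − Σt_2) − (Σ(ρt)_1 − Σ(ρt)_2) / ρ_m.
Σt_1 = 21.79 km; Σt_2 = 19.6 km; Σ(ρt)_1 = 58.04684; Σ(ρt)_2 = 56.252 (in km·g/cm³).
e = (21.79 − 19.6) − (58.04684 − 56.252) / 3.28 = 1.64 km.

1.64 km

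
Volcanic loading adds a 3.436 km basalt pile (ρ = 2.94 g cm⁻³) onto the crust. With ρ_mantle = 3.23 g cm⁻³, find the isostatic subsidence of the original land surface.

3.13 km

Subaerial loading: s = t ρ_load / ρ_m.
s = 3.436 km × 2.94/3.23 = 3.13 km.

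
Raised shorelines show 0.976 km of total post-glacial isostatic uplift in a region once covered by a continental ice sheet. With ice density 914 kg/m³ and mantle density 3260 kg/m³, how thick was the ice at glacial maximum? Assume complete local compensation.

3.48 km

u = t ρ_ice/ρ_m → t = u ρ_m/ρ_ice = 0.976 km × 3260/914 = 3.48 km.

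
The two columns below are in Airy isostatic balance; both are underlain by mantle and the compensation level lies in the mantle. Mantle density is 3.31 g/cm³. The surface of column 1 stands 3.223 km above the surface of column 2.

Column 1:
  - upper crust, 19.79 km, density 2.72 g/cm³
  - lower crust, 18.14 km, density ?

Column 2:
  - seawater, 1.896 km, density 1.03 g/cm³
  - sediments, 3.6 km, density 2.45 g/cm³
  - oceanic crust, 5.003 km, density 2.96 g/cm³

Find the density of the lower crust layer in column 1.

2.86 g/cm³

Take the compensation level at the base of the deeper column (depth z_c below the surface of column 1) and equate Σ ρ_i t_i down to z_c; mantle fills any gap and the z_c terms cancel.
Column 1: 19.79×2.72 + 18.14×ρ + (z_c − 37.93)×3.31
Column 2: 3.223×0 + 1.896×1.03 + 3.6×2.45 + 5.003×2.96 + (z_c − 3.223 − 10.499)×3.31
The z_c×3.31 term appears on both sides and cancels. Collect the known terms of each column as K = Σ(ρt)_known − 3.31 × (depth of known layers): K_1 = 53.8288 − 3.31×37.93 = −71.7195; K_2 = 25.58176 − 3.31×(3.223 + 10.499) = −19.83806.
Balance: K_1 + 18.14×ρ = K_2, so ρ = (K_2 − K_1)/18.14 = 51.8814/18.14 = 2.86 g/cm³.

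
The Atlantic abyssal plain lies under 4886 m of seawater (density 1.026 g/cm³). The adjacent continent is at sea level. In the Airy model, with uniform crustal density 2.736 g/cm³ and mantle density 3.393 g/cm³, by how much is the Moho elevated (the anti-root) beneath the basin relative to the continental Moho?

Isostatic balance requires: replacing crust with seawater at the top is compensated by replacing crust with mantle at the base: d (ρ_c − ρ_w) = a (ρ_m − ρ_c).
a = d (ρ_c − ρ_w)/(ρ_m − ρ_c) = 4886 m × 1.71/0.657 = 12700 m.

12700 m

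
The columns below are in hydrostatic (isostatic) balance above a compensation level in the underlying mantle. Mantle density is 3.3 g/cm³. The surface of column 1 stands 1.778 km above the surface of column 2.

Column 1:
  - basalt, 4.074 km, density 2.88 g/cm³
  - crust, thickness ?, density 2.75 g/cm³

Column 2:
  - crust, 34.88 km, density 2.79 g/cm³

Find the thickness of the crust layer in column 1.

Take the compensation level at the base of the deeper column (depth z_c below the surface of column 1) and equate Σ ρ_i t_i down to z_c; mantle fills any gap and the z_c terms cancel.
Column 1: 4.074×2.88 + x×2.75 + (z_c − 4.074 − x)×3.3
Column 2: 1.778×0 + 34.88×2.79 + (z_c − 1.778 − 34.88)×3.3
The z_c×3.3 term appears on both sides and cancels. Collect the known terms of each column as K = Σ(ρt)_known − 3.3 × (depth of known layers): K_1 = 11.73312 − 3.3×4.074 = −1.71108; K_2 = 97.3152 − 3.3×(1.778 + 34.88) = −23.6562.
Balance: K_1 − x×(3.3 − 2.75) = K_2, so x = (K_1 − K_2)/(3.3 − 2.75) = 21.9451/0.55 = 39.9 km.

39.9 km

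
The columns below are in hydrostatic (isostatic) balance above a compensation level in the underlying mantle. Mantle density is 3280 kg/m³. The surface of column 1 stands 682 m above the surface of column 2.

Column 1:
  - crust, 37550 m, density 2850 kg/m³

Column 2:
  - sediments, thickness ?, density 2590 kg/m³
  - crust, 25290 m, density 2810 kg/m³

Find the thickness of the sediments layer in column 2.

Take the compensation level at the base of the deeper column (depth z_c below the surface of column 1) and equate Σ ρ_i t_i down to z_c; mantle fills any gap and the z_c terms cancel.
Column 1: 37550×2850 + (z_c − 37550)×3280
Column 2: 682×0 + x×2590 + 25290×2810 + (z_c − 682 − 25290 − x)×3280
The z_c×3280 term appears on both sides and cancels. Collect the known terms of each column as K = Σ(ρt)_known − 3280 × (depth of known layers): K_1 = 107017500 − 3280×37550 = −16146500; K_2 = 71064900 − 3280×(682 + 25290) = −14123260.
Balance: K_1 = K_2 − x×(3280 − 2590), so x = (K_2 − K_1)/(3280 − 2590) = 2023240/690 = 2930 m.

2930 m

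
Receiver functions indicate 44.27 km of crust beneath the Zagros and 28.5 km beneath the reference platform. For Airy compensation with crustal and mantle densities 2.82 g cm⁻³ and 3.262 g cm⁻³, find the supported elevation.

Excess crust Δ = 44.27 km − 28.5 km = 15.77 km, split between elevation h and root r with h + r = Δ.
Airy balance ρ_c h = (ρ_m − ρ_c) r gives r = h ρ_c/(ρ_m − ρ_c), so h (1 + ρ_c/(ρ_m − ρ_c)) = Δ, i.e. h = Δ (ρ_m − ρ_c)/ρ_m.
h = 15.77 km × 0.442/3.262 = 2.14 km.

2.14 km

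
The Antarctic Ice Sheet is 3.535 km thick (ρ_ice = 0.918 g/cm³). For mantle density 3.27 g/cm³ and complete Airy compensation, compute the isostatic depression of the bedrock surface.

In Airy isostatic equilibrium: the ice load ρ_ice t is balanced by mantle displaced below, ρ_m s.
s = t ρ_ice / ρ_m = 3.535 km × 0.918/3.27 = 0.992 km.

0.992 km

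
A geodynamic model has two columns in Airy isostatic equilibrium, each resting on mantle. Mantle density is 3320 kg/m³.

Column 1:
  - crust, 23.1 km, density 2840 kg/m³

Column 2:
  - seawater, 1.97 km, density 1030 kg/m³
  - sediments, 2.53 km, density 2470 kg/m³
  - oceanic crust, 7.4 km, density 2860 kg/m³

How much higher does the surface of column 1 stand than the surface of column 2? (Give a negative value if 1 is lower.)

For any compensation level in the mantle, the mantle terms cancel and isostasy reduces to e = (Σt_1 − Σt_2) − (Σ(ρt)_1 − Σ(ρt)_2) / ρ_m.
Σt_1 = 23.1 km; Σt_2 = 11.9 km; Σ(ρt)_1 = 65604; Σ(ρt)_2 = 29442.2 (in km·kg/m³).
e = (23.1 − 11.9) − (65604 − 29442.2) / 3320 = 0.308 km.

0.308 km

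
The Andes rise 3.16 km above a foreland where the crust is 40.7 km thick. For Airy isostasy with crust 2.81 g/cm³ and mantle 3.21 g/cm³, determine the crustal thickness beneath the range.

66.1 km

Root depth r = h ρ_c / (ρ_m − ρ_c) = 3.16 km × 2.81 / 0.4 = 22.2 km.
Total thickness = T + h + r = 40.7 km + 3.16 km + 22.2 km = 66.1 km.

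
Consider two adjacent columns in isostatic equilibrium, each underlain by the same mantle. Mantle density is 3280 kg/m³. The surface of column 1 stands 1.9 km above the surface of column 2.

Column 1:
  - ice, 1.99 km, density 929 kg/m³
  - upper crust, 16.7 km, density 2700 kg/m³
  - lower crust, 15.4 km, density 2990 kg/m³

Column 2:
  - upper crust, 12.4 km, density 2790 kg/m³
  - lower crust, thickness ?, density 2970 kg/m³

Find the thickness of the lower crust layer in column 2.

Take the compensation level at the base of the deeper column (depth z_c below the surface of column 1) and equate Σ ρ_i t_i down to z_c; mantle fills any gap and the z_c terms cancel.
Column 1: 1.99×929 + 16.7×2700 + 15.4×2990 + (z_c − 34.09)×3280
Column 2: 1.9×0 + 12.4×2790 + x×2970 + (z_c − 1.9 − 12.4 − x)×3280
The z_c×3280 term appears on both sides and cancels. Collect the known terms of each column as K = Σ(ρt)_known − 3280 × (depth of known layers): K_1 = 92984.71 − 3280×34.09 = −18830.49; K_2 = 34596 − 3280×(1.9 + 12.4) = −12308.
Balance: K_1 = K_2 − x×(3280 − 2970), so x = (K_2 − K_1)/(3280 − 2970) = 6522.49/310 = 21 km.

21 km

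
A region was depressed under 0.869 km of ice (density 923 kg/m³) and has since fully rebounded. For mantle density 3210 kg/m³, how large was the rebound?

Removing the load lets mantle flow back in; uplift u satisfies ρ_ice t = ρ_m u.
u = t ρ_ice/ρ_m = 0.869 km × 923/3210 = 0.25 km.

0.25 km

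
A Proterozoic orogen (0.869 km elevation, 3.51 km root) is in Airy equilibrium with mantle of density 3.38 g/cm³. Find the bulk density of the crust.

ρ_c h = (ρ_m − ρ_c) r → ρ_c (h + r) = ρ_m r → ρ_c = ρ_m r / (h + r).
ρ_c = 3.38 × 3.51 km / (0.869 km + 3.51 km) = 2.71 g/cm³.

2.71 g/cm³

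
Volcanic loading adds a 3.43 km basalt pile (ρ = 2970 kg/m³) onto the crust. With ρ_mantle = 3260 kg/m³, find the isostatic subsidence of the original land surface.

Subaerial loading: s = t ρ_load / ρ_m.
s = 3.43 km × 2970/3260 = 3.12 km.

3.12 km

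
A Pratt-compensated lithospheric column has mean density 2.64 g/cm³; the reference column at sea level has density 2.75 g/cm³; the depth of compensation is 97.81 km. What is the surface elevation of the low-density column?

4.08 km

ρ_ref D = ρ (D + h) → h = D (ρ_ref − ρ)/ρ.
h = 97.81 km × (2.75 − 2.64)/2.64 = 4.08 km.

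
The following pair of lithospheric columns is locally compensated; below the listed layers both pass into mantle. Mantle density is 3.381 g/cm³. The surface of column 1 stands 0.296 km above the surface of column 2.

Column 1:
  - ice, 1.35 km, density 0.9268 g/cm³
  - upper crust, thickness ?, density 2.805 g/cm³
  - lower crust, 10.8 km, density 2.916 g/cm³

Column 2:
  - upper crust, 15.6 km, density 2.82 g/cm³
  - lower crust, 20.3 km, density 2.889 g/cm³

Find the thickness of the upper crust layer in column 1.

Take the compensation level at the base of the deeper column (depth z_c below the surface of column 1) and equate Σ ρ_i t_i down to z_c; mantle fills any gap and the z_c terms cancel.
Column 1: 1.35×0.9268 + x×2.805 + 10.8×2.916 + (z_c − 12.15 − x)×3.381
Column 2: 0.296×0 + 15.6×2.82 + 20.3×2.889 + (z_c − 0.296 − 35.9)×3.381
The z_c×3.381 term appears on both sides and cancels. Collect the known terms of each column as K = Σ(ρt)_known − 3.381 × (depth of known layers): K_1 = 32.74398 − 3.381×12.15 = −8.33517; K_2 = 102.6387 − 3.381×(0.296 + 35.9) = −19.739976.
Balance: K_1 − x×(3.381 − 2.805) = K_2, so x = (K_1 − K_2)/(3.381 − 2.805) = 11.4048/0.576 = 19.8 km.

19.8 km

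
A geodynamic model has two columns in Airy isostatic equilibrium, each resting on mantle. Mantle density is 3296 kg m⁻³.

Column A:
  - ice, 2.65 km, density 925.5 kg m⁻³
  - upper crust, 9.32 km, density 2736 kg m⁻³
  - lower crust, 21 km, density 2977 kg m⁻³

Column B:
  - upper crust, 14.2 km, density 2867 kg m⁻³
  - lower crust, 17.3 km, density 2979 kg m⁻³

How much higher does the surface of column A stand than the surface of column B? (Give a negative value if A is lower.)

For any compensation level in the mantle, the mantle terms cancel and isostasy reduces to e = (Σt_A − Σt_B) − (Σ(ρt)_A − Σ(ρt)_B) / ρ_m.
Σt_A = 32.97 km; Σt_B = 31.5 km; Σ(ρt)_A = 90469.095; Σ(ρt)_B = 92248.1 (in km·kg m⁻³).
e = (32.97 − 31.5) − (90469.095 − 92248.1) / 3296 = 2.01 km.

2.01 km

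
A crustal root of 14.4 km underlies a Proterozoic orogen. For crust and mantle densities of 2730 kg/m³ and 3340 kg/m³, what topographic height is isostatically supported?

For local isostatic compensation: ρ_c h = (ρ_m − ρ_c) r.
h = r (ρ_m − ρ_c) / ρ_c = 14.4 km × (3340 − 2730) / 2730 = 3.22 km.

3.22 km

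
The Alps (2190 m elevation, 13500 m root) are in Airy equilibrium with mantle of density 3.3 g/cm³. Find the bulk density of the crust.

ρ_c h = (ρ_m − ρ_c) r → ρ_c (h + r) = ρ_m r → ρ_c = ρ_m r / (h + r).
ρ_c = 3.3 × 13500 m / (2190 m + 13500 m) = 2.84 g/cm³.

2.84 g/cm³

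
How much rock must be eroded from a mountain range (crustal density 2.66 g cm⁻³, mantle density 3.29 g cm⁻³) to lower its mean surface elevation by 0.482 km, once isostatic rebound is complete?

2.52 km

Net drop Δ = e − u = e − e ρ_c/ρ_m = e (ρ_m − ρ_c)/ρ_m.
e = Δ ρ_m/(ρ_m − ρ_c) = 0.482 km × 3.29/0.63 = 2.52 km.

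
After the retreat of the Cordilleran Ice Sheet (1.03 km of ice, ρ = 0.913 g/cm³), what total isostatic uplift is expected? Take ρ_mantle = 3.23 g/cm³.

0.291 km

Removing the load lets mantle flow back in; uplift u satisfies ρ_ice t = ρ_m u.
u = t ρ_ice/ρ_m = 1.03 km × 0.913/3.23 = 0.291 km.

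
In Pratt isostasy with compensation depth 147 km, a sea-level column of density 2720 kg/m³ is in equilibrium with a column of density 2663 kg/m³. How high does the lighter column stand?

3.15 km

ρ_ref D = ρ (D + h) → h = D (ρ_ref − ρ)/ρ.
h = 147 km × (2720 − 2663)/2663 = 3.15 km.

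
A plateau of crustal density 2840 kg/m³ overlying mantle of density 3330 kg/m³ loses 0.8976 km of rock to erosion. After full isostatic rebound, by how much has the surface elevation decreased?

Rebound u = e ρ_c/ρ_m = 0.8976 km × 2840/3330 = 0.7655 km.
Net surface drop = e − u = 0.8976 km − 0.7655 km = e (ρ_m − ρ_c)/ρ_m = 0.132 km.

0.132 km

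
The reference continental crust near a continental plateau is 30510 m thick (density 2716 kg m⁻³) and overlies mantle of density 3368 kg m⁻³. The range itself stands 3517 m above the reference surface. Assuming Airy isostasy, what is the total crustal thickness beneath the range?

Root depth r = h ρ_c / (ρ_m − ρ_c) = 3517 m × 2716 / 652 = 14650 m.
Total thickness = T + h + r = 30510 m + 3517 m + 14650 m = 48700 m.

48700 m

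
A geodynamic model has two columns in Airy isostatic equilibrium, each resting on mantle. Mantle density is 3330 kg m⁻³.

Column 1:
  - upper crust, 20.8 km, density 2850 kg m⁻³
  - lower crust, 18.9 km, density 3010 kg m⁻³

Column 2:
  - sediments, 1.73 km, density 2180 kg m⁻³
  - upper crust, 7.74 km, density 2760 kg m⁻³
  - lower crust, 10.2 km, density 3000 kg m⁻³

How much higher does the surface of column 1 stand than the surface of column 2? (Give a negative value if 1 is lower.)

For any compensation level in the mantle, the mantle terms cancel and isostasy reduces to e = (Σt_1 − Σt_2) − (Σ(ρt)_1 − Σ(ρt)_2) / ρ_m.
Σt_1 = 39.7 km; Σt_2 = 19.67 km; Σ(ρt)_1 = 116169; Σ(ρt)_2 = 55733.8 (in km·kg m⁻³).
e = (39.7 − 19.67) − (116169 − 55733.8) / 3330 = 1.88 km.

1.88 km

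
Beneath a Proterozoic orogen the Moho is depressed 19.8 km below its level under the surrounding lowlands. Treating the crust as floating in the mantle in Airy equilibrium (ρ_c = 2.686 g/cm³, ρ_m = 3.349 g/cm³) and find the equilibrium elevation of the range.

4.89 km

Balancing pressure at the compensation depth: ρ_c h = (ρ_m − ρ_c) r.
h = r (ρ_m − ρ_c) / ρ_c = 19.8 km × (3.349 − 2.686) / 2.686 = 4.89 km.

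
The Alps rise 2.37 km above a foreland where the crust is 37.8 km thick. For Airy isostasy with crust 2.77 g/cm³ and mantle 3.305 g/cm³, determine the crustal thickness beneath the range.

52.4 km

Root depth r = h ρ_c / (ρ_m − ρ_c) = 2.37 km × 2.77 / 0.535 = 12.27 km.
Total thickness = T + h + r = 37.8 km + 2.37 km + 12.27 km = 52.4 km.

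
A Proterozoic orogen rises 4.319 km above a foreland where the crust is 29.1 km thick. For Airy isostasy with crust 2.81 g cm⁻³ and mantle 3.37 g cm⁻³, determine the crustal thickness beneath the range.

55.1 km

Root depth r = h ρ_c / (ρ_m − ρ_c) = 4.319 km × 2.81 / 0.56 = 21.67 km.
Total thickness = T + h + r = 29.1 km + 4.319 km + 21.67 km = 55.1 km.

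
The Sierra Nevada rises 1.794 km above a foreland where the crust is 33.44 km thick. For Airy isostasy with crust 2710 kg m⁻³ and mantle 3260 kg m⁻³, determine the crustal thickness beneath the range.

44.1 km

Root depth r = h ρ_c / (ρ_m − ρ_c) = 1.794 km × 2710 / 550 = 8.84 km.
Total thickness = T + h + r = 33.44 km + 1.794 km + 8.84 km = 44.1 km.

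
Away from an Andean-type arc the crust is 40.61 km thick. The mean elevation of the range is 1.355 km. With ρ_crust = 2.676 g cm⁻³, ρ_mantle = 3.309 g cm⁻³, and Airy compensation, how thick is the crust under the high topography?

Root depth r = h ρ_c / (ρ_m − ρ_c) = 1.355 km × 2.676 / 0.633 = 5.728 km.
Total thickness = T + h + r = 40.61 km + 1.355 km + 5.728 km = 47.7 km.

47.7 km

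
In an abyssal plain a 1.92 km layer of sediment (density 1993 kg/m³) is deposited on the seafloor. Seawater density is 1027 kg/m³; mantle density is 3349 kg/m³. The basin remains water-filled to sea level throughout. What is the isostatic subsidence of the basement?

Submarine loading: the sediment displaces seawater, and the subsidence is in turn flooded, so s (ρ_m − ρ_w) = t (ρ_sed − ρ_w).
s = 1.92 km × (1993 − 1027) / (3349 − 1027) = 0.799 km.

0.799 km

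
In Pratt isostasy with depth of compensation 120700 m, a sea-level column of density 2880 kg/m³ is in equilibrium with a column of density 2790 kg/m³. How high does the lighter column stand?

ρ_ref D = ρ (D + h) → h = D (ρ_ref − ρ)/ρ.
h = 120700 m × (2880 − 2790)/2790 = 3890 m.

3890 m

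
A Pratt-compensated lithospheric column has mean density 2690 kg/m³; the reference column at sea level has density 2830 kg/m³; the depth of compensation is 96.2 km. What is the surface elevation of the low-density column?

ρ_ref D = ρ (D + h) → h = D (ρ_ref − ρ)/ρ.
h = 96.2 km × (2830 − 2690)/2690 = 5.01 km.

5.01 km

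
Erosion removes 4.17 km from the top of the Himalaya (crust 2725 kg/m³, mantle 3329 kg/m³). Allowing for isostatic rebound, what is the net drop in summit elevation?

Rebound u = e ρ_c/ρ_m = 4.17 km × 2725/3329 = 3.413 km.
Net surface drop = e − u = 4.17 km − 3.413 km = e (ρ_m − ρ_c)/ρ_m = 0.757 km.

0.757 km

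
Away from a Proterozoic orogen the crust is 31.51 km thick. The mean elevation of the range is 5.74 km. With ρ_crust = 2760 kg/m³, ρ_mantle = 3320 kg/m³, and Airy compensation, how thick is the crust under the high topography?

Root depth r = h ρ_c / (ρ_m − ρ_c) = 5.74 km × 2760 / 560 = 28.29 km.
Total thickness = T + h + r = 31.51 km + 5.74 km + 28.29 km = 65.5 km.

65.5 km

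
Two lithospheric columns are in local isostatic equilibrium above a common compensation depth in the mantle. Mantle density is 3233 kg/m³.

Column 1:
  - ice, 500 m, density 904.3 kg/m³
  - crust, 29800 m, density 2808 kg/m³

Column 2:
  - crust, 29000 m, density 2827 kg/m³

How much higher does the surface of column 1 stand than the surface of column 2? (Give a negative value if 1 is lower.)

636 m

For any compensation level in the mantle, the mantle terms cancel and isostasy reduces to e = (Σt_1 − Σt_2) − (Σ(ρt)_1 − Σ(ρt)_2) / ρ_m.
Σt_1 = 30300 m; Σt_2 = 29000 m; Σ(ρt)_1 = 84130550; Σ(ρt)_2 = 81983000 (in m·kg/m³).
e = (30300 − 29000) − (84130550 − 81983000) / 3233 = 636 m.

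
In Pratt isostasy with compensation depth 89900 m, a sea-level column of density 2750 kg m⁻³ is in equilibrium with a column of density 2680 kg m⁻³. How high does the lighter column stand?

ρ_ref D = ρ (D + h) → h = D (ρ_ref − ρ)/ρ.
h = 89900 m × (2750 − 2680)/2680 = 2350 m.

2350 m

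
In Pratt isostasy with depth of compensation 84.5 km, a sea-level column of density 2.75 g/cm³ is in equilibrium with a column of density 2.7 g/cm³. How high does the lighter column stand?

1.56 km

ρ_ref D = ρ (D + h) → h = D (ρ_ref − ρ)/ρ.
h = 84.5 km × (2.75 − 2.7)/2.7 = 1.56 km.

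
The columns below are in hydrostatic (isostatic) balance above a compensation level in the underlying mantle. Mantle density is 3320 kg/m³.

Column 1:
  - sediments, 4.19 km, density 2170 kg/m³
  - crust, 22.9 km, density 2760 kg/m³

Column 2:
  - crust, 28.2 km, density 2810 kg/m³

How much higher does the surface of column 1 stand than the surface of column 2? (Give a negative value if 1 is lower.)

0.982 km

For any compensation level in the mantle, the mantle terms cancel and isostasy reduces to e = (Σt_1 − Σt_2) − (Σ(ρt)_1 − Σ(ρt)_2) / ρ_m.
Σt_1 = 27.09 km; Σt_2 = 28.2 km; Σ(ρt)_1 = 72296.3; Σ(ρt)_2 = 79242 (in km·kg/m³).
e = (27.09 − 28.2) − (72296.3 − 79242) / 3320 = 0.982 km.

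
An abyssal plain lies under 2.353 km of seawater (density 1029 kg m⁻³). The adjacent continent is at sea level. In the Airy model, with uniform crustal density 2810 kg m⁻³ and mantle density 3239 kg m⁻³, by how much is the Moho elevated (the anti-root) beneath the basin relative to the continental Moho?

9.77 km

Balancing pressure at the compensation depth: replacing crust with seawater at the top is compensated by replacing crust with mantle at the base: d (ρ_c − ρ_w) = a (ρ_m − ρ_c).
a = d (ρ_c − ρ_w)/(ρ_m − ρ_c) = 2.353 km × 1781/429 = 9.77 km.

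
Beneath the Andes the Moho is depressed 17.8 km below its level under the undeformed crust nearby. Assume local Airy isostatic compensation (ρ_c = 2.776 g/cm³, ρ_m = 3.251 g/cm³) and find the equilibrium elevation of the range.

3.05 km

By Archimedes' principle applied to the lithosphere: ρ_c h = (ρ_m − ρ_c) r.
h = r (ρ_m − ρ_c) / ρ_c = 17.8 km × (3.251 − 2.776) / 2.776 = 3.05 km.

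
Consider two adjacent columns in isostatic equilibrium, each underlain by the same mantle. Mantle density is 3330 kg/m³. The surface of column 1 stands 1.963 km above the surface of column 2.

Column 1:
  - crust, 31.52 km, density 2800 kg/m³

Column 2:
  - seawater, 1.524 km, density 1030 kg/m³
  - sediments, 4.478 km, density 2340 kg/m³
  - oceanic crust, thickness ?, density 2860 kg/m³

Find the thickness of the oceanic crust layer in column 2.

4.75 km

Take the compensation level at the base of the deeper column (depth z_c below the surface of column 1) and equate Σ ρ_i t_i down to z_c; mantle fills any gap and the z_c terms cancel.
Column 1: 31.52×2800 + (z_c − 31.52)×3330
Column 2: 1.963×0 + 1.524×1030 + 4.478×2340 + x×2860 + (z_c − 1.963 − 6.002 − x)×3330
The z_c×3330 term appears on both sides and cancels. Collect the known terms of each column as K = Σ(ρt)_known − 3330 × (depth of known layers): K_1 = 88256 − 3330×31.52 = −16705.6; K_2 = 12048.24 − 3330×(1.963 + 6.002) = −14475.21.
Balance: K_1 = K_2 − x×(3330 − 2860), so x = (K_2 − K_1)/(3330 − 2860) = 2230.39/470 = 4.75 km.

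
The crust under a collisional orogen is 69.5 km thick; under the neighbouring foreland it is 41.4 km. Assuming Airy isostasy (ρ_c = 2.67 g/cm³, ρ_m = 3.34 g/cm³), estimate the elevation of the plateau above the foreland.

5.64 km

Excess crust Δ = 69.5 km − 41.4 km = 28.1 km, split between elevation h and root r with h + r = Δ.
Airy balance ρ_c h = (ρ_m − ρ_c) r gives r = h ρ_c/(ρ_m − ρ_c), so h (1 + ρ_c/(ρ_m − ρ_c)) = Δ, i.e. h = Δ (ρ_m − ρ_c)/ρ_m.
h = 28.1 km × 0.67/3.34 = 5.64 km.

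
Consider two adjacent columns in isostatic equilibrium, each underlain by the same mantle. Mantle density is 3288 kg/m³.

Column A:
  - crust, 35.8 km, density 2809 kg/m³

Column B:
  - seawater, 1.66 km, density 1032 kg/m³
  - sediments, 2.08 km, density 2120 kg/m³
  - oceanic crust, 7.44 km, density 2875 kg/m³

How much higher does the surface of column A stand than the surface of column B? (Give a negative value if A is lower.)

For any compensation level in the mantle, the mantle terms cancel and isostasy reduces to e = (Σt_A − Σt_B) − (Σ(ρt)_A − Σ(ρt)_B) / ρ_m.
Σt_A = 35.8 km; Σt_B = 11.18 km; Σ(ρt)_A = 100562.2; Σ(ρt)_B = 27512.72 (in km·kg/m³).
e = (35.8 − 11.18) − (100562.2 − 27512.72) / 3288 = 2.4 km.

2.4 km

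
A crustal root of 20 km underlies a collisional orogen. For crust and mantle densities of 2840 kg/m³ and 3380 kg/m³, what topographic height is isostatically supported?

Isostatic balance requires: ρ_c h = (ρ_m − ρ_c) r.
h = r (ρ_m − ρ_c) / ρ_c = 20 km × (3380 − 2840) / 2840 = 3.8 km.

3.8 km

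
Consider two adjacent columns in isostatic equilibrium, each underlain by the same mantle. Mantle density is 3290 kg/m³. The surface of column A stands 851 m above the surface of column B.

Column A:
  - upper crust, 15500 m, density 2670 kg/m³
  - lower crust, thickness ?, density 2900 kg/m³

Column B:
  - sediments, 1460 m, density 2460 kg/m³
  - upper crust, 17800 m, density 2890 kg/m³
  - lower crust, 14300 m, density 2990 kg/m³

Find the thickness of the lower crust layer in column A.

Take the compensation level at the base of the deeper column (depth z_c below the surface of column A) and equate Σ ρ_i t_i down to z_c; mantle fills any gap and the z_c terms cancel.
Column A: 15500×2670 + x×2900 + (z_c − 15500 − x)×3290
Column B: 851×0 + 1460×2460 + 17800×2890 + 14300×2990 + (z_c − 851 − 33560)×3290
The z_c×3290 term appears on both sides and cancels. Collect the known terms of each column as K = Σ(ρt)_known − 3290 × (depth of known layers): K_A = 41385000 − 3290×15500 = −9610000; K_B = 97790600 − 3290×(851 + 33560) = −15421590.
Balance: K_A − x×(3290 − 2900) = K_B, so x = (K_A − K_B)/(3290 − 2900) = 5811590/390 = 14900 m.

14900 m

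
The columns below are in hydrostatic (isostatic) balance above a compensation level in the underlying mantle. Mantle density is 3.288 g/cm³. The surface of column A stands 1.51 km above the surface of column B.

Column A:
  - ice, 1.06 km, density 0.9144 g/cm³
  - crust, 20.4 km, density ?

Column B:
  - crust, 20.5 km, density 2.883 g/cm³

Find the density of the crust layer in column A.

Take the compensation level at the base of the deeper column (depth z_c below the surface of column A) and equate Σ ρ_i t_i down to z_c; mantle fills any gap and the z_c terms cancel.
Column A: 1.06×0.9144 + 20.4×ρ + (z_c − 21.46)×3.288
Column B: 1.51×0 + 20.5×2.883 + (z_c − 1.51 − 20.5)×3.288
The z_c×3.288 term appears on both sides and cancels. Collect the known terms of each column as K = Σ(ρt)_known − 3.288 × (depth of known layers): K_A = 0.969264 − 3.288×21.46 = −69.591216; K_B = 59.1015 − 3.288×(1.51 + 20.5) = −13.26738.
Balance: K_A + 20.4×ρ = K_B, so ρ = (K_B − K_A)/20.4 = 56.3238/20.4 = 2.76 g/cm³.

2.76 g/cm³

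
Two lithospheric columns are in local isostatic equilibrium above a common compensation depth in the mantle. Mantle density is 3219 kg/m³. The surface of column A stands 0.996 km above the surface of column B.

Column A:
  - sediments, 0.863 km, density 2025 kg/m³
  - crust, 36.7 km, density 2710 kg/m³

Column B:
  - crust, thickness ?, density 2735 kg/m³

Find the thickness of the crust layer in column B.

Take the compensation level at the base of the deeper column (depth z_c below the surface of column A) and equate Σ ρ_i t_i down to z_c; mantle fills any gap and the z_c terms cancel.
Column A: 0.863×2025 + 36.7×2710 + (z_c − 37.563)×3219
Column B: 0.996×0 + x×2735 + (z_c − 0.996 − 0 − x)×3219
The z_c×3219 term appears on both sides and cancels. Collect the known terms of each column as K = Σ(ρt)_known − 3219 × (depth of known layers): K_A = 101204.575 − 3219×37.563 = −19710.722; K_B = 0 − 3219×(0.996 + 0) = −3206.124.
Balance: K_A = K_B − x×(3219 − 2735), so x = (K_B − K_A)/(3219 − 2735) = 16504.6/484 = 34.1 km.

34.1 km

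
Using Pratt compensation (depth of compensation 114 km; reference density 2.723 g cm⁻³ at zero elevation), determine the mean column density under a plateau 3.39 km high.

Pratt balance: ρ_ref D = ρ (D + h).
ρ = ρ_ref D/(D + h) = 2.723 × 114 km/(114 km + 3.39 km) = 2.64 g cm⁻³.

2.64 g cm⁻³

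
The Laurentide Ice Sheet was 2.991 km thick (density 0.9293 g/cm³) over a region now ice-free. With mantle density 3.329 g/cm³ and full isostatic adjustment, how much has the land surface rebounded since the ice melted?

0.835 km

Removing the load lets mantle flow back in; uplift u satisfies ρ_ice t = ρ_m u.
u = t ρ_ice/ρ_m = 2.991 km × 0.9293/3.329 = 0.835 km.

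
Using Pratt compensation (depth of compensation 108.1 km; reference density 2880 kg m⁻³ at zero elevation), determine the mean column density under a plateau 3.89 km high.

2780 kg m⁻³

Pratt balance: ρ_ref D = ρ (D + h).
ρ = ρ_ref D/(D + h) = 2880 × 108.1 km/(108.1 km + 3.89 km) = 2780 kg m⁻³.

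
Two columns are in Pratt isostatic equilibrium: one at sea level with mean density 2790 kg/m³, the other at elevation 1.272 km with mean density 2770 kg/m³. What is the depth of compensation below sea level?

ρ_ref D = ρ (D + h) → D (ρ_ref − ρ) = ρ h.
D = ρ h/(ρ_ref − ρ) = 2770 × 1.272 km/(2790 − 2770) = 176 km.

176 km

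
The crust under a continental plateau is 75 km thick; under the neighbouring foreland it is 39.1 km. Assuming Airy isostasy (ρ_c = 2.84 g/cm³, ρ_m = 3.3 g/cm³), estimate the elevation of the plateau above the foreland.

Excess crust Δ = 75 km − 39.1 km = 35.9 km, split between elevation h and root r with h + r = Δ.
Airy balance ρ_c h = (ρ_m − ρ_c) r gives r = h ρ_c/(ρ_m − ρ_c), so h (1 + ρ_c/(ρ_m − ρ_c)) = Δ, i.e. h = Δ (ρ_m − ρ_c)/ρ_m.
h = 35.9 km × 0.46/3.3 = 5 km.

5 km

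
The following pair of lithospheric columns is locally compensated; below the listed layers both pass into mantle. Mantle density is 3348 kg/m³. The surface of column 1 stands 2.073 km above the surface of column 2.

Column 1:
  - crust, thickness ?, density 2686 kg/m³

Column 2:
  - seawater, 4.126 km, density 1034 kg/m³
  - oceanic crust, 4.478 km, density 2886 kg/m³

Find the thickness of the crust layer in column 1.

28 km

Take the compensation level at the base of the deeper column (depth z_c below the surface of column 1) and equate Σ ρ_i t_i down to z_c; mantle fills any gap and the z_c terms cancel.
Column 1: x×2686 + (z_c − 0 − x)×3348
Column 2: 2.073×0 + 4.126×1034 + 4.478×2886 + (z_c − 2.073 − 8.604)×3348
The z_c×3348 term appears on both sides and cancels. Collect the known terms of each column as K = Σ(ρt)_known − 3348 × (depth of known layers): K_1 = 0 − 3348×0 = 0; K_2 = 17189.792 − 3348×(2.073 + 8.604) = −18556.804.
Balance: K_1 − x×(3348 − 2686) = K_2, so x = (K_1 − K_2)/(3348 − 2686) = 18556.8/662 = 28 km.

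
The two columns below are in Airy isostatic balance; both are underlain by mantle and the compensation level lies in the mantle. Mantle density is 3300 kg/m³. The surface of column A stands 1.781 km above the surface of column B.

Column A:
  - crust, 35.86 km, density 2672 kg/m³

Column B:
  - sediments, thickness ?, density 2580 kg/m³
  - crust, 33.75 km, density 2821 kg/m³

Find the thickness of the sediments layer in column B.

Take the compensation level at the base of the deeper column (depth z_c below the surface of column A) and equate Σ ρ_i t_i down to z_c; mantle fills any gap and the z_c terms cancel.
Column A: 35.86×2672 + (z_c − 35.86)×3300
Column B: 1.781×0 + x×2580 + 33.75×2821 + (z_c − 1.781 − 33.75 − x)×3300
The z_c×3300 term appears on both sides and cancels. Collect the known terms of each column as K = Σ(ρt)_known − 3300 × (depth of known layers): K_A = 95817.92 − 3300×35.86 = −22520.08; K_B = 95208.75 − 3300×(1.781 + 33.75) = −22043.55.
Balance: K_A = K_B − x×(3300 − 2580), so x = (K_B − K_A)/(3300 − 2580) = 476.53/720 = 0.662 km.

0.662 km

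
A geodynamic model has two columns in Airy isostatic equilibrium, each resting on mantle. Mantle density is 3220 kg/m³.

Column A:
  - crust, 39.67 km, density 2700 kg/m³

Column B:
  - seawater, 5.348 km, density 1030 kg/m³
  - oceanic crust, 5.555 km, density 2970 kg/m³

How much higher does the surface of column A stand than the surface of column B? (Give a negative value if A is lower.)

2.34 km

For any compensation level in the mantle, the mantle terms cancel and isostasy reduces to e = (Σt_A − Σt_B) − (Σ(ρt)_A − Σ(ρt)_B) / ρ_m.
Σt_A = 39.67 km; Σt_B = 10.903 km; Σ(ρt)_A = 107109; Σ(ρt)_B = 22006.79 (in km·kg/m³).
e = (39.67 − 10.903) − (107109 − 22006.79) / 3220 = 2.34 km.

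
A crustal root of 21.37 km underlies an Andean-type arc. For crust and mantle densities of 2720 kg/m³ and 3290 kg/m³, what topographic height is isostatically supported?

Isostatic balance requires: ρ_c h = (ρ_m − ρ_c) r.
h = r (ρ_m − ρ_c) / ρ_c = 21.37 km × (3290 − 2720) / 2720 = 4.48 km.

4.48 km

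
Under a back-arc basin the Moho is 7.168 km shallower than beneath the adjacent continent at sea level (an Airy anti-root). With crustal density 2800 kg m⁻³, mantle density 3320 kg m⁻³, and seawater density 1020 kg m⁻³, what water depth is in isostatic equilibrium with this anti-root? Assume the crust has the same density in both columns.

2.09 km

Replacing a thickness d of crust by seawater at the top must be balanced by replacing crust with mantle at the base: d (ρ_c − ρ_w) = a (ρ_m − ρ_c).
d = a (ρ_m − ρ_c)/(ρ_c − ρ_w) = 7.168 km × 520/1780 = 2.09 km.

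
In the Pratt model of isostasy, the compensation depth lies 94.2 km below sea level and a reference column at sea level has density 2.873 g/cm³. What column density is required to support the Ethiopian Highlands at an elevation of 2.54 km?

Pratt balance: ρ_ref D = ρ (D + h).
ρ = ρ_ref D/(D + h) = 2.873 × 94.2 km/(94.2 km + 2.54 km) = 2.8 g/cm³.

2.8 g/cm³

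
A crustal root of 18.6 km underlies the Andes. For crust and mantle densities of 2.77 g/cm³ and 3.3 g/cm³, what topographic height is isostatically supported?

By Archimedes' principle applied to the lithosphere: ρ_c h = (ρ_m − ρ_c) r.
h = r (ρ_m − ρ_c) / ρ_c = 18.6 km × (3.3 − 2.77) / 2.77 = 3.56 km.

3.56 km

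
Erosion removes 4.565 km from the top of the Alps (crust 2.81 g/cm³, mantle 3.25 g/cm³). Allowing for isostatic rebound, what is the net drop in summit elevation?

0.618 km

Rebound u = e ρ_c/ρ_m = 4.565 km × 2.81/3.25 = 3.947 km.
Net surface drop = e − u = 4.565 km − 3.947 km = e (ρ_m − ρ_c)/ρ_m = 0.618 km.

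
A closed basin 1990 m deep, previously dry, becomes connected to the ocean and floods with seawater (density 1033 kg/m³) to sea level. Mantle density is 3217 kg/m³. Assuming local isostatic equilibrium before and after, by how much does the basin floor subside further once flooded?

941 m

After flooding the water column is d + s deep. Its weight must equal the weight of mantle displaced by the extra subsidence s: (d + s) ρ_w = s ρ_m.
s = d ρ_w / (ρ_m − ρ_w) = 1990 m × 1033/(3217 − 1033) = 941 m.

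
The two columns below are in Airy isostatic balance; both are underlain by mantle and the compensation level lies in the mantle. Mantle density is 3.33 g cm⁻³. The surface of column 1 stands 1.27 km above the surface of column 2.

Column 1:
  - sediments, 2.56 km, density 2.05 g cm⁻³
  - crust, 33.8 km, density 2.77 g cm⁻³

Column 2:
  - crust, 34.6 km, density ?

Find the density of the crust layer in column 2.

Take the compensation level at the base of the deeper column (depth z_c below the surface of column 1) and equate Σ ρ_i t_i down to z_c; mantle fills any gap and the z_c terms cancel.
Column 1: 2.56×2.05 + 33.8×2.77 + (z_c − 36.36)×3.33
Column 2: 1.27×0 + 34.6×ρ + (z_c − 1.27 − 34.6)×3.33
The z_c×3.33 term appears on both sides and cancels. Collect the known terms of each column as K = Σ(ρt)_known − 3.33 × (depth of known layers): K_1 = 98.874 − 3.33×36.36 = −22.2048; K_2 = 0 − 3.33×(1.27 + 34.6) = −119.4471.
Balance: K_1 = K_2 + 34.6×ρ, so ρ = (K_1 − K_2)/34.6 = 97.2423/34.6 = 2.81 g cm⁻³.

2.81 g cm⁻³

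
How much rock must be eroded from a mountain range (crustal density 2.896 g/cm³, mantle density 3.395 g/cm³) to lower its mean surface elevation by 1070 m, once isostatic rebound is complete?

Net drop Δ = e − u = e − e ρ_c/ρ_m = e (ρ_m − ρ_c)/ρ_m.
e = Δ ρ_m/(ρ_m − ρ_c) = 1070 m × 3.395/0.499 = 7280 m.

7280 m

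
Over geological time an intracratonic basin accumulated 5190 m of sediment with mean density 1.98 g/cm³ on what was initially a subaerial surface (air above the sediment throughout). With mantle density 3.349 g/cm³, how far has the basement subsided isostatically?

Subaerial load: s = t ρ_sed / ρ_m = 5190 m × 1.98/3.349 = 3070 m.

3070 m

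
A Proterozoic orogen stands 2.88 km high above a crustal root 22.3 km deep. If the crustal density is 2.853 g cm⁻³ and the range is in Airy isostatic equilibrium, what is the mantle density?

3.22 g cm⁻³

Airy balance: ρ_c h = (ρ_m − ρ_c) r → ρ_m = ρ_c (1 + h/r).
ρ_m = 2.853 × (1 + 2.88 km/22.3 km) = 3.22 g cm⁻³.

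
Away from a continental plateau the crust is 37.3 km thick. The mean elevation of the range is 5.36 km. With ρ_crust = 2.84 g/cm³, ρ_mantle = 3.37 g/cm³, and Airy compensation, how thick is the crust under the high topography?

71.4 km

Root depth r = h ρ_c / (ρ_m − ρ_c) = 5.36 km × 2.84 / 0.53 = 28.72 km.
Total thickness = T + h + r = 37.3 km + 5.36 km + 28.72 km = 71.4 km.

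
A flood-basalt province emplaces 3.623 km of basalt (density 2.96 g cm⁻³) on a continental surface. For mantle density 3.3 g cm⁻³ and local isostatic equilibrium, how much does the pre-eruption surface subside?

Subaerial loading: s = t ρ_load / ρ_m.
s = 3.623 km × 2.96/3.3 = 3.25 km.

3.25 km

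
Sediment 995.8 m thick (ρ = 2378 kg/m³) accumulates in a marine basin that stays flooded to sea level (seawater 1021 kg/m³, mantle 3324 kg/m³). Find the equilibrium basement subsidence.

Submarine loading: the sediment displaces seawater, and the subsidence is in turn flooded, so s (ρ_m − ρ_w) = t (ρ_sed − ρ_w).
s = 995.8 m × (2378 − 1021) / (3324 − 1021) = 587 m.

587 m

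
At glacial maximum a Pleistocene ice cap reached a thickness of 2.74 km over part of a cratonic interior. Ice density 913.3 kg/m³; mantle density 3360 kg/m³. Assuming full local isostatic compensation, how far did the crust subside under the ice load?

0.745 km

Balancing pressure at the compensation depth: the ice load ρ_ice t is balanced by mantle displaced below, ρ_m s.
s = t ρ_ice / ρ_m = 2.74 km × 913.3/3360 = 0.745 km.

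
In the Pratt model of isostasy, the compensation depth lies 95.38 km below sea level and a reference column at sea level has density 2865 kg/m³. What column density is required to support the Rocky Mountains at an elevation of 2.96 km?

Pratt balance: ρ_ref D = ρ (D + h).
ρ = ρ_ref D/(D + h) = 2865 × 95.38 km/(95.38 km + 2.96 km) = 2780 kg/m³.

2780 kg/m³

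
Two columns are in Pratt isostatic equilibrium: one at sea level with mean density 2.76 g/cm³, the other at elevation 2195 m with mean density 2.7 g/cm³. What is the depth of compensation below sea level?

98800 m

ρ_ref D = ρ (D + h) → D (ρ_ref − ρ) = ρ h.
D = ρ h/(ρ_ref − ρ) = 2.7 × 2195 m/(2.76 − 2.7) = 98800 m.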